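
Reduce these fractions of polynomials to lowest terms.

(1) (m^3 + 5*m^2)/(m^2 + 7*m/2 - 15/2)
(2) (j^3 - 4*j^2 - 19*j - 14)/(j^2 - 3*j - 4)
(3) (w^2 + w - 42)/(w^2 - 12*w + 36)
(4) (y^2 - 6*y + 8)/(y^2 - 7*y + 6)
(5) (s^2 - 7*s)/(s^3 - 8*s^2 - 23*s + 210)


(1) = 2*m^2/(2*m - 3)
(2) = (j^2 - 5*j - 14)/(j - 4)
(3) = (w + 7)/(w - 6)
(4) = (y^2 - 6*y + 8)/(y^2 - 7*y + 6)
(5) = s/(s^2 - s - 30)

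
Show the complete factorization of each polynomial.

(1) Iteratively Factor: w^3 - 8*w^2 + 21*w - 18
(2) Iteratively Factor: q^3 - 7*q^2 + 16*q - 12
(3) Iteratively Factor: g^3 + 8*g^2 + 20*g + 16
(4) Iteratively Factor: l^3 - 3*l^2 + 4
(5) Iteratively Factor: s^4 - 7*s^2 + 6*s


(1) = (w - 2)*(w^2 - 6*w + 9) = (w - 3)*(w - 2)*(w - 3)
(2) = (q - 2)*(q^2 - 5*q + 6) = (q - 3)*(q - 2)*(q - 2)
(3) = (g + 2)*(g^2 + 6*g + 8) = (g + 2)^2*(g + 4)
(4) = (l - 2)*(l^2 - l - 2) = (l - 2)^2*(l + 1)
(5) = (s - 1)*(s^3 + s^2 - 6*s) = s*(s - 1)*(s^2 + s - 6) = s*(s - 2)*(s - 1)*(s + 3)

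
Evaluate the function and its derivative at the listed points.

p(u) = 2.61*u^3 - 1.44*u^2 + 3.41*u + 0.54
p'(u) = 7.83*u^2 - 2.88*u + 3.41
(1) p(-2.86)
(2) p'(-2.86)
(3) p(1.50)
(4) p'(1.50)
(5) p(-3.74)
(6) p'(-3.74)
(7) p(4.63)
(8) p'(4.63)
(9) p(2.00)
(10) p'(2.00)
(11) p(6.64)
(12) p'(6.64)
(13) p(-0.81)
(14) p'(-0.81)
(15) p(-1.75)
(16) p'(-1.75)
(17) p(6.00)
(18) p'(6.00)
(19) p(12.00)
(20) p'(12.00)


(1) = -82.05
(2) = 75.69
(3) = 11.22
(4) = 16.71
(5) = -168.89
(6) = 123.70
(7) = 244.51
(8) = 157.93
(9) = 22.48
(10) = 28.97
(11) = 723.78
(12) = 329.51
(13) = -4.55
(14) = 10.88
(15) = -23.83
(16) = 32.43
(17) = 532.92
(18) = 268.01
(19) = 4344.18
(20) = 1096.37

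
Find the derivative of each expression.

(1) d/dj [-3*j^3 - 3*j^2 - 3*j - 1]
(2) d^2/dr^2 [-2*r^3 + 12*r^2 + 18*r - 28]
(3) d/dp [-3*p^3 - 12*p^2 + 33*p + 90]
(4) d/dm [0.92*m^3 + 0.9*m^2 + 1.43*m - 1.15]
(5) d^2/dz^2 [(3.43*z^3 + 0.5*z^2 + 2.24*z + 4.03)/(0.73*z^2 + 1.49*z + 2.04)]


(1) = -9*j^2 - 6*j - 3
(2) = 24 - 12*r
(3) = -9*p^2 - 24*p + 33
(4) = 2.76*m^2 + 1.8*m + 1.43
(5) = (6.313666*z^3 + 70.97289*z^2 + 91.931466*z - 3.564754)/(0.389017*z^6 + 2.382063*z^5 + 8.123367*z^4 + 16.621397*z^3 + 22.700916*z^2 + 18.602352*z + 8.489664)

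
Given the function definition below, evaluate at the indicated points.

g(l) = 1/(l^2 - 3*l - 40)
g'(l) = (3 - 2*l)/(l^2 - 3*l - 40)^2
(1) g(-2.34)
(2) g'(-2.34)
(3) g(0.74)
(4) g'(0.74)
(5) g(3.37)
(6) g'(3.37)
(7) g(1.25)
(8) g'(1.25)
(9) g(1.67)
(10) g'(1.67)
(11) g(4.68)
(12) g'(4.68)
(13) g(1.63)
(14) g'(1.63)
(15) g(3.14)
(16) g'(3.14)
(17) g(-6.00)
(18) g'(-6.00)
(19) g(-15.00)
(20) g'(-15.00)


(1) = -0.04
(2) = 0.01
(3) = -0.02
(4) = 0.00
(5) = -0.03
(6) = -0.00
(7) = -0.02
(8) = 0.00
(9) = -0.02
(10) = -0.00
(11) = -0.03
(12) = -0.01
(13) = -0.02
(14) = -0.00
(15) = -0.03
(16) = -0.00
(17) = 0.07
(18) = 0.08
(19) = 0.00
(20) = 0.00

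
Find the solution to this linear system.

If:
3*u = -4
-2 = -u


Then:
No Solution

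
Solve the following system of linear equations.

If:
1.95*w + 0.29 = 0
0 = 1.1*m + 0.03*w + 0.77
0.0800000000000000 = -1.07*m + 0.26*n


Then:
m = -0.70
n = -2.56
w = -0.15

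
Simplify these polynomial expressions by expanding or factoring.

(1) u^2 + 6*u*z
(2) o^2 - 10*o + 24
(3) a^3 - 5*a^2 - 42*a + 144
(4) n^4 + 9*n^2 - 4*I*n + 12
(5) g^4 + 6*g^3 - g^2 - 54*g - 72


(1) = u*(u + 6*z)
(2) = (o - 6)*(o - 4)
(3) = (a - 8)*(a - 3)*(a + 6)
(4) = (n - 2*I)^2*(n + I)*(n + 3*I)
(5) = (g - 3)*(g + 2)*(g + 3)*(g + 4)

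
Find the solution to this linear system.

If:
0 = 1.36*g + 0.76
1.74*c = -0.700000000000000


Then:
c = -0.40
g = -0.56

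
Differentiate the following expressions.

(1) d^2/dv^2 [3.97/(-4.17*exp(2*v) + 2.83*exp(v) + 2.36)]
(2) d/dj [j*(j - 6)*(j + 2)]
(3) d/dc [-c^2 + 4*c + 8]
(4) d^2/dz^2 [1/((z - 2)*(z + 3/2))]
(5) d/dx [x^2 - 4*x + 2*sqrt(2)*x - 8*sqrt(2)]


(1) = (3.97*(8.34*exp(v) - 2.83)*(16.68*exp(v) - 5.66)*exp(v) + (66.2196*exp(v) - 11.2351)*(-4.17*exp(2*v) + 2.83*exp(v) + 2.36))*exp(v)/(-4.17*exp(2*v) + 2.83*exp(v) + 2.36)^3
(2) = 3*j^2 - 8*j - 12
(3) = 4 - 2*c
(4) = 4*(4*(z - 2)^2 + 2*(z - 2)*(2*z + 3) + (2*z + 3)^2)/((z - 2)^3*(2*z + 3)^3)
(5) = 2*x - 4 + 2*sqrt(2)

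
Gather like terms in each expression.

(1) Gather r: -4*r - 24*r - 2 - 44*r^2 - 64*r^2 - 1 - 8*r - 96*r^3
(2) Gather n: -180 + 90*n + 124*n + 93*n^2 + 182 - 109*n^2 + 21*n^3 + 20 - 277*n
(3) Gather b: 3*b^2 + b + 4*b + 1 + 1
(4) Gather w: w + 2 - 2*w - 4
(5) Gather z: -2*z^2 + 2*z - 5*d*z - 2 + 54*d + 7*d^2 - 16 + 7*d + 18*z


(1) = -96*r^3 - 108*r^2 - 36*r - 3
(2) = 21*n^3 - 16*n^2 - 63*n + 22
(3) = 3*b^2 + 5*b + 2
(4) = -w - 2
(5) = 7*d^2 + 61*d - 2*z^2 + z*(20 - 5*d) - 18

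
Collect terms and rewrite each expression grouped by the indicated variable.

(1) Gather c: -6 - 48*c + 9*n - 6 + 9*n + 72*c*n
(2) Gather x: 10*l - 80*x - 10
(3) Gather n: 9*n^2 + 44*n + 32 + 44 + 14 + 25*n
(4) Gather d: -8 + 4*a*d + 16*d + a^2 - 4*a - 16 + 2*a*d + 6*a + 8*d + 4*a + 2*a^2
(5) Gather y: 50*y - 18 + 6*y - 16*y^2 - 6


(1) = c*(72*n - 48) + 18*n - 12
(2) = 10*l - 80*x - 10
(3) = 9*n^2 + 69*n + 90
(4) = 3*a^2 + 6*a + d*(6*a + 24) - 24
(5) = -16*y^2 + 56*y - 24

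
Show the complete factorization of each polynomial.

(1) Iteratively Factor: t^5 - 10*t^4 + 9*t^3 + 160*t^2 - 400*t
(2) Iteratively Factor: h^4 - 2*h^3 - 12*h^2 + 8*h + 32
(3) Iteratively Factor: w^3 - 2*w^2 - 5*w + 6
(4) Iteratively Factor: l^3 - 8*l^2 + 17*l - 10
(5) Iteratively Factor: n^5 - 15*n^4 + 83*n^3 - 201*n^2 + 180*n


(1) = (t + 4)*(t^4 - 14*t^3 + 65*t^2 - 100*t) = (t - 4)*(t + 4)*(t^3 - 10*t^2 + 25*t) = t*(t - 4)*(t + 4)*(t^2 - 10*t + 25) = t*(t - 5)*(t - 4)*(t + 4)*(t - 5)
(2) = (h + 2)*(h^3 - 4*h^2 - 4*h + 16) = (h - 4)*(h + 2)*(h^2 - 4) = (h - 4)*(h + 2)^2*(h - 2)
(3) = (w - 1)*(w^2 - w - 6) = (w - 3)*(w - 1)*(w + 2)
(4) = (l - 1)*(l^2 - 7*l + 10) = (l - 2)*(l - 1)*(l - 5)
(5) = (n - 5)*(n^4 - 10*n^3 + 33*n^2 - 36*n) = n*(n - 5)*(n^3 - 10*n^2 + 33*n - 36) = n*(n - 5)*(n - 4)*(n^2 - 6*n + 9) = n*(n - 5)*(n - 4)*(n - 3)*(n - 3)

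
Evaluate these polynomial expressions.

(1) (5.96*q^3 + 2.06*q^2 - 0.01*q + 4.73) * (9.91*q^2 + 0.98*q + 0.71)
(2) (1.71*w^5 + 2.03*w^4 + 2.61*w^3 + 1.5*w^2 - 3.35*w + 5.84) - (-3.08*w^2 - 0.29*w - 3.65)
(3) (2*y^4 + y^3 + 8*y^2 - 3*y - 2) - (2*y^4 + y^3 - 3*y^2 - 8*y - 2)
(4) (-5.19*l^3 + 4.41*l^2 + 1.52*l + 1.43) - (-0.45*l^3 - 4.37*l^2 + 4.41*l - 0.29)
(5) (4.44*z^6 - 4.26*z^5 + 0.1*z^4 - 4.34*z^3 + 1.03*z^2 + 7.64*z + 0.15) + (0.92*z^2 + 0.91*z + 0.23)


(1) = 59.0636*q^5 + 26.2554*q^4 + 6.1513*q^3 + 48.3271*q^2 + 4.6283*q + 3.3583
(2) = 1.71*w^5 + 2.03*w^4 + 2.61*w^3 + 4.58*w^2 - 3.06*w + 9.49
(3) = 11*y^2 + 5*y
(4) = -4.74*l^3 + 8.78*l^2 - 2.89*l + 1.72
(5) = 4.44*z^6 - 4.26*z^5 + 0.1*z^4 - 4.34*z^3 + 1.95*z^2 + 8.55*z + 0.38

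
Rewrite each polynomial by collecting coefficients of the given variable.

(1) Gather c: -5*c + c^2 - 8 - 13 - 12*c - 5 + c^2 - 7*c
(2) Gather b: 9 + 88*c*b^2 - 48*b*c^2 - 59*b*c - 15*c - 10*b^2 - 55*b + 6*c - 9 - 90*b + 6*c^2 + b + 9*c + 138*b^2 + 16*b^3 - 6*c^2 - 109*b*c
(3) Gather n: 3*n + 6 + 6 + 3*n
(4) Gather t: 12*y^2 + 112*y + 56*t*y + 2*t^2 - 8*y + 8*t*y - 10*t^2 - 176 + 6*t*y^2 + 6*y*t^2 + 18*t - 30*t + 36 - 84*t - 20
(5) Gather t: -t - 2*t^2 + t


(1) = 2*c^2 - 24*c - 26
(2) = 16*b^3 + b^2*(88*c + 128) + b*(-48*c^2 - 168*c - 144)
(3) = 6*n + 12
(4) = t^2*(6*y - 8) + t*(6*y^2 + 64*y - 96) + 12*y^2 + 104*y - 160
(5) = -2*t^2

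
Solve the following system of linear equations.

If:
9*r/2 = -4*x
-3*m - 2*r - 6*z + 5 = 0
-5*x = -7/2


Then:
m = 281/135 - 2*z
r = -28/45
x = 7/10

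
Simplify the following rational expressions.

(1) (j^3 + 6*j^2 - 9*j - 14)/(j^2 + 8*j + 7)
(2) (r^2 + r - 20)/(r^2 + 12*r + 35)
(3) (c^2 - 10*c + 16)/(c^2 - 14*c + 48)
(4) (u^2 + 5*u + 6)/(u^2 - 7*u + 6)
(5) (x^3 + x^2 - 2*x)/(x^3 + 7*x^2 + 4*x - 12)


(1) = j - 2
(2) = (r - 4)/(r + 7)
(3) = (c - 2)/(c - 6)
(4) = (u^2 + 5*u + 6)/(u^2 - 7*u + 6)
(5) = x/(x + 6)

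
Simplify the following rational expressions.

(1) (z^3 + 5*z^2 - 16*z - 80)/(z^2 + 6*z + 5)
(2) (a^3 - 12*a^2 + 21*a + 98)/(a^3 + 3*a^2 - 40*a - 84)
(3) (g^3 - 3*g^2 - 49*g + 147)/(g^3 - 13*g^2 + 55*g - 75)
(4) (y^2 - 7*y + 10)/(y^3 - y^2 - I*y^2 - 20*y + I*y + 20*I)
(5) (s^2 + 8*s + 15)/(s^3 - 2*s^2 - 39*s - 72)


(1) = (z^2 - 16)/(z + 1)
(2) = (a^2 - 14*a + 49)/(a^2 + a - 42)
(3) = (g^2 - 49)/(g^2 - 10*g + 25)
(4) = (y - 2)/(y^2 + y*(4 - I) - 4*I)
(5) = (s + 5)/(s^2 - 5*s - 24)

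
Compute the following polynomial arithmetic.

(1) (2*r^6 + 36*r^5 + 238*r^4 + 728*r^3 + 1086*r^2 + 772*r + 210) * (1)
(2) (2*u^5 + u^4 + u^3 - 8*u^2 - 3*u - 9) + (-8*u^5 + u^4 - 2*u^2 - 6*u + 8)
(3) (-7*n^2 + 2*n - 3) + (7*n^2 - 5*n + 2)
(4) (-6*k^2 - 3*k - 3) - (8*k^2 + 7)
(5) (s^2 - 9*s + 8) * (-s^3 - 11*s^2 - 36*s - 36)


(1) = 2*r^6 + 36*r^5 + 238*r^4 + 728*r^3 + 1086*r^2 + 772*r + 210
(2) = -6*u^5 + 2*u^4 + u^3 - 10*u^2 - 9*u - 1
(3) = -3*n - 1
(4) = -14*k^2 - 3*k - 10
(5) = -s^5 - 2*s^4 + 55*s^3 + 200*s^2 + 36*s - 288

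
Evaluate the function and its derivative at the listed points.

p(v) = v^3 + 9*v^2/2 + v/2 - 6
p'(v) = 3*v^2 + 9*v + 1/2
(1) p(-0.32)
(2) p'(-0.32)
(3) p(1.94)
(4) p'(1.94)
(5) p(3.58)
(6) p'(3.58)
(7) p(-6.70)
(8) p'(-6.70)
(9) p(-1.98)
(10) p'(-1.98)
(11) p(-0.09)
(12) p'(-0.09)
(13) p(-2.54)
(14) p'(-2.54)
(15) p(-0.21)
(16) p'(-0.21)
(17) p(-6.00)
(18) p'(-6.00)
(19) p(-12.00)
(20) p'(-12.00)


(1) = -5.73
(2) = -2.07
(3) = 19.21
(4) = 29.25
(5) = 99.35
(6) = 71.17
(7) = -108.11
(8) = 74.87
(9) = 2.89
(10) = -5.56
(11) = -6.01
(12) = -0.29
(13) = 5.38
(14) = -3.01
(15) = -5.92
(16) = -1.26
(17) = -63.00
(18) = 54.50
(19) = -1092.00
(20) = 324.50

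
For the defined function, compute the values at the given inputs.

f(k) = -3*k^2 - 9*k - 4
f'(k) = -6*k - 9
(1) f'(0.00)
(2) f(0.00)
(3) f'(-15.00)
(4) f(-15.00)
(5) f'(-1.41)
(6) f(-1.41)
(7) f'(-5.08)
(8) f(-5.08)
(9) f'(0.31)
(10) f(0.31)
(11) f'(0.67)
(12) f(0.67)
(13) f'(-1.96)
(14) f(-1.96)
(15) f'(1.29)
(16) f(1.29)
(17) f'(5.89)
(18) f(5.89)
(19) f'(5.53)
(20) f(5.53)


(1) = -9.00
(2) = -4.00
(3) = 81.00
(4) = -544.00
(5) = -0.54
(6) = 2.73
(7) = 21.48
(8) = -35.70
(9) = -10.86
(10) = -7.08
(11) = -13.02
(12) = -11.38
(13) = 2.76
(14) = 2.12
(15) = -16.74
(16) = -20.60
(17) = -44.34
(18) = -161.09
(19) = -42.18
(20) = -145.51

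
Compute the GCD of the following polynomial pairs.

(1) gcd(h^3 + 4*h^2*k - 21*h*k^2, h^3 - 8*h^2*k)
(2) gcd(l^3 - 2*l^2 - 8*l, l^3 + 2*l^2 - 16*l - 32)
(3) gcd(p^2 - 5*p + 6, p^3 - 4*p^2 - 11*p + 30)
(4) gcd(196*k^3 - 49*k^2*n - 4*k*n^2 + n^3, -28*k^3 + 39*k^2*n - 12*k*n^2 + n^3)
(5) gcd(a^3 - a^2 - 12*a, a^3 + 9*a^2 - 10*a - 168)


(1) = gcd(h*(h - 3*k)*(h + 7*k), h^2*(h - 8*k)) = h
(2) = gcd(l*(l - 4)*(l + 2), (l - 4)*(l + 2)*(l + 4)) = l^2 - 2*l - 8
(3) = p - 2
(4) = 28*k^2 - 11*k*n + n^2
(5) = a - 4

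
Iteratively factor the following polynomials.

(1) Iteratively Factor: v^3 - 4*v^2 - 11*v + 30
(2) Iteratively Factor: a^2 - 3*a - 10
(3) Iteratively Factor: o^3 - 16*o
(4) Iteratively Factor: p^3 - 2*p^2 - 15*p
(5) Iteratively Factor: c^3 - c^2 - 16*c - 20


(1) = (v - 5)*(v^2 + v - 6) = (v - 5)*(v + 3)*(v - 2)
(2) = (a - 5)*(a + 2)
(3) = (o)*(o^2 - 16) = o*(o + 4)*(o - 4)
(4) = (p)*(p^2 - 2*p - 15) = p*(p - 5)*(p + 3)
(5) = (c - 5)*(c^2 + 4*c + 4) = (c - 5)*(c + 2)*(c + 2)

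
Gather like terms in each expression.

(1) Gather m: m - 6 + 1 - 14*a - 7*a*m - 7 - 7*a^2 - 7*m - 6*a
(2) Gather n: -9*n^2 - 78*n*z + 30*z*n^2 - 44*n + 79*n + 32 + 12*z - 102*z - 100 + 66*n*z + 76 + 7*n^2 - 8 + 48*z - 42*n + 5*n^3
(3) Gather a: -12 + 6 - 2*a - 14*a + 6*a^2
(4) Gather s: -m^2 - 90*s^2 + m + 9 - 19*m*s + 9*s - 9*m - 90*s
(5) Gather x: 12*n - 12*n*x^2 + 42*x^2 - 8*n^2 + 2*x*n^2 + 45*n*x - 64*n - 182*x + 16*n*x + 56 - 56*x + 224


(1) = -7*a^2 - 20*a + m*(-7*a - 6) - 12
(2) = 5*n^3 + n^2*(30*z - 2) + n*(-12*z - 7) - 42*z
(3) = 6*a^2 - 16*a - 6
(4) = -m^2 - 8*m - 90*s^2 + s*(-19*m - 81) + 9
(5) = -8*n^2 - 52*n + x^2*(42 - 12*n) + x*(2*n^2 + 61*n - 238) + 280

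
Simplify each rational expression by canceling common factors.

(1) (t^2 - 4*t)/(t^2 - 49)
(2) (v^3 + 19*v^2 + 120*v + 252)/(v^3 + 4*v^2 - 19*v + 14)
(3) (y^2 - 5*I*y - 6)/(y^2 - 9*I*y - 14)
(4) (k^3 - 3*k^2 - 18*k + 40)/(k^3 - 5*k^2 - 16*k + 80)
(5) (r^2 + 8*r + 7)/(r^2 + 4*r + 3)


(1) = (t^2 - 4*t)/(t^2 - 49)
(2) = (v^2 + 12*v + 36)/(v^2 - 3*v + 2)
(3) = (y - 3*I)/(y - 7*I)
(4) = (k - 2)/(k - 4)
(5) = (r + 7)/(r + 3)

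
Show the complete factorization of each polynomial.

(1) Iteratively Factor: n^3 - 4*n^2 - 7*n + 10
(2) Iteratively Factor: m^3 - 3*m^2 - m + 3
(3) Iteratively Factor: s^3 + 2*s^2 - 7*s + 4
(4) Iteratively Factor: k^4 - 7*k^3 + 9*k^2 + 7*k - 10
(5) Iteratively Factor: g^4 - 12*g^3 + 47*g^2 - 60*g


(1) = (n - 5)*(n^2 + n - 2) = (n - 5)*(n - 1)*(n + 2)
(2) = (m + 1)*(m^2 - 4*m + 3) = (m - 1)*(m + 1)*(m - 3)
(3) = (s - 1)*(s^2 + 3*s - 4) = (s - 1)^2*(s + 4)
(4) = (k - 1)*(k^3 - 6*k^2 + 3*k + 10) = (k - 1)*(k + 1)*(k^2 - 7*k + 10) = (k - 2)*(k - 1)*(k + 1)*(k - 5)
(5) = (g - 3)*(g^3 - 9*g^2 + 20*g) = (g - 5)*(g - 3)*(g^2 - 4*g) = g*(g - 5)*(g - 3)*(g - 4)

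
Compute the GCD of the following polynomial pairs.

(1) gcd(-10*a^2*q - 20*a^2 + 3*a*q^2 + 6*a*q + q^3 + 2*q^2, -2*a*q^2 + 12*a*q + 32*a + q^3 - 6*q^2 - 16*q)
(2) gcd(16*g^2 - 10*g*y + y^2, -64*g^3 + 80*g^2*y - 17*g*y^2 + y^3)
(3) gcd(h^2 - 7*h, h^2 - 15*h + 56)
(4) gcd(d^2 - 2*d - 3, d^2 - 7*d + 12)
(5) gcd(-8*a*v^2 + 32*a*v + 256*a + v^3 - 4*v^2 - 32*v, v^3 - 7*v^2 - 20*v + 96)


(1) = -2*a*q - 4*a + q^2 + 2*q
(2) = -8*g + y
(3) = gcd(h*(h - 7), (h - 8)*(h - 7)) = h - 7
(4) = d - 3
(5) = v^2 - 4*v - 32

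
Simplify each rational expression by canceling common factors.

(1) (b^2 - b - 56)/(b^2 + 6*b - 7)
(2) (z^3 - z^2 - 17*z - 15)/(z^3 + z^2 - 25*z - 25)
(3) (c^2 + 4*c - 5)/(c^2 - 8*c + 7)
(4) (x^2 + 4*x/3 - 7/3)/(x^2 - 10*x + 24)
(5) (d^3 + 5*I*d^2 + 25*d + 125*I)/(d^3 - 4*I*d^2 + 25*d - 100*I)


(1) = (b - 8)/(b - 1)
(2) = (z + 3)/(z + 5)
(3) = (c + 5)/(c - 7)
(4) = (3*x^2 + 4*x - 7)/(3*x^2 - 30*x + 72)
(5) = (d + 5*I)/(d - 4*I)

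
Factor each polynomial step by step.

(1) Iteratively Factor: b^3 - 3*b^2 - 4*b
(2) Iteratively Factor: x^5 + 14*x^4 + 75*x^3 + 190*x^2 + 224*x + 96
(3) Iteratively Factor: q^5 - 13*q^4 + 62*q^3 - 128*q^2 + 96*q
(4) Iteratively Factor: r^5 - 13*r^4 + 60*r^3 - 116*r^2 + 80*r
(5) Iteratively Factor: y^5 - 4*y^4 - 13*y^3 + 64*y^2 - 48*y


(1) = (b)*(b^2 - 3*b - 4) = b*(b + 1)*(b - 4)
(2) = (x + 3)*(x^4 + 11*x^3 + 42*x^2 + 64*x + 32) = (x + 1)*(x + 3)*(x^3 + 10*x^2 + 32*x + 32) = (x + 1)*(x + 3)*(x + 4)*(x^2 + 6*x + 8) = (x + 1)*(x + 2)*(x + 3)*(x + 4)*(x + 4)
(3) = (q)*(q^4 - 13*q^3 + 62*q^2 - 128*q + 96) = q*(q - 4)*(q^3 - 9*q^2 + 26*q - 24) = q*(q - 4)*(q - 3)*(q^2 - 6*q + 8) = q*(q - 4)^2*(q - 3)*(q - 2)
(4) = (r - 2)*(r^4 - 11*r^3 + 38*r^2 - 40*r) = r*(r - 2)*(r^3 - 11*r^2 + 38*r - 40) = r*(r - 5)*(r - 2)*(r^2 - 6*r + 8) = r*(r - 5)*(r - 2)^2*(r - 4)
(5) = (y - 1)*(y^4 - 3*y^3 - 16*y^2 + 48*y) = (y - 3)*(y - 1)*(y^3 - 16*y) = (y - 3)*(y - 1)*(y + 4)*(y^2 - 4*y) = (y - 4)*(y - 3)*(y - 1)*(y + 4)*(y)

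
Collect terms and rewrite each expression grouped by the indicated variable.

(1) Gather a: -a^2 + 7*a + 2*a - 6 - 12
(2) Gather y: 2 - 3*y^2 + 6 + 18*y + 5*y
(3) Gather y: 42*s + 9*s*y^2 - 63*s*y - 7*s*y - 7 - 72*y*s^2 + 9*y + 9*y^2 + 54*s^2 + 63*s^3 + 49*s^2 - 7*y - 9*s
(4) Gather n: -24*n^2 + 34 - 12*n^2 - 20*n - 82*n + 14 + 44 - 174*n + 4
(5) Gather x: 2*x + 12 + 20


(1) = -a^2 + 9*a - 18
(2) = -3*y^2 + 23*y + 8
(3) = 63*s^3 + 103*s^2 + 33*s + y^2*(9*s + 9) + y*(-72*s^2 - 70*s + 2) - 7
(4) = -36*n^2 - 276*n + 96
(5) = 2*x + 32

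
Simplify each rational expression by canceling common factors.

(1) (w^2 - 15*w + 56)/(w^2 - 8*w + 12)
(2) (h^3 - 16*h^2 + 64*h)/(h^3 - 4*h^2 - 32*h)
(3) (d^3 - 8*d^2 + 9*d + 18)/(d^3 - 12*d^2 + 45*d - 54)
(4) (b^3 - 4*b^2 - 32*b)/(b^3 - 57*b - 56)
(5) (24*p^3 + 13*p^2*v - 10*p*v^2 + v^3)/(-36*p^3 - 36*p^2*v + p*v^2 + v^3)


(1) = (w^2 - 15*w + 56)/(w^2 - 8*w + 12)
(2) = (h - 8)/(h + 4)
(3) = (d + 1)/(d - 3)
(4) = (b^2 + 4*b)/(b^2 + 8*b + 7)
(5) = (-24*p^2 + 11*p*v - v^2)/(36*p^2 - v^2)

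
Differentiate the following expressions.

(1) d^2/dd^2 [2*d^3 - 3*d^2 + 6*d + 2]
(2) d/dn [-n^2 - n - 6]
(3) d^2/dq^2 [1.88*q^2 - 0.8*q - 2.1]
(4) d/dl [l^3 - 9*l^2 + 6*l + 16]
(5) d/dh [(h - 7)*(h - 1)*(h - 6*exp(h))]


(1) = 12*d - 6
(2) = -2*n - 1
(3) = 3.76000000000000
(4) = 3*l^2 - 18*l + 6
(5) = -6*h^2*exp(h) + 3*h^2 + 36*h*exp(h) - 16*h + 6*exp(h) + 7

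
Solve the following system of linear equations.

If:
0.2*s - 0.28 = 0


Then:
s = 1.40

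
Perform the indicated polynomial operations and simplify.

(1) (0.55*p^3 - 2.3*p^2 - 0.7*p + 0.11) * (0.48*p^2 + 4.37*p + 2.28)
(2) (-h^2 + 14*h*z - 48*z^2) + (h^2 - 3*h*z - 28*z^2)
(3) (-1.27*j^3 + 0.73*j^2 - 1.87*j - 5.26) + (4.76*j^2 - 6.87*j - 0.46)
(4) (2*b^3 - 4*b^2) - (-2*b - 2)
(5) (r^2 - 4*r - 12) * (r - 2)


(1) = 0.264*p^5 + 1.2995*p^4 - 9.133*p^3 - 8.2502*p^2 - 1.1153*p + 0.2508
(2) = 11*h*z - 76*z^2
(3) = -1.27*j^3 + 5.49*j^2 - 8.74*j - 5.72
(4) = 2*b^3 - 4*b^2 + 2*b + 2
(5) = r^3 - 6*r^2 - 4*r + 24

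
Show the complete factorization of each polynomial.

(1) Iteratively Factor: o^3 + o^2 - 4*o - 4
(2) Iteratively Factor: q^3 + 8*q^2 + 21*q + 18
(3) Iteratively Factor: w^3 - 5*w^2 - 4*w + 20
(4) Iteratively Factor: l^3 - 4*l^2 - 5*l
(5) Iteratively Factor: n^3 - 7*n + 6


(1) = (o + 1)*(o^2 - 4) = (o - 2)*(o + 1)*(o + 2)
(2) = (q + 3)*(q^2 + 5*q + 6) = (q + 3)^2*(q + 2)
(3) = (w + 2)*(w^2 - 7*w + 10) = (w - 5)*(w + 2)*(w - 2)
(4) = (l - 5)*(l^2 + l) = (l - 5)*(l + 1)*(l)
(5) = (n - 2)*(n^2 + 2*n - 3) = (n - 2)*(n + 3)*(n - 1)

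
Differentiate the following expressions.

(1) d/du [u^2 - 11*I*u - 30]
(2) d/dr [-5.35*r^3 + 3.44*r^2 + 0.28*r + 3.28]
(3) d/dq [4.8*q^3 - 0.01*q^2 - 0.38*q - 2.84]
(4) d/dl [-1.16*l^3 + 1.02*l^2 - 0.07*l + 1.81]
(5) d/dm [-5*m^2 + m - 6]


(1) = 2*u - 11*I
(2) = -16.05*r^2 + 6.88*r + 0.28
(3) = 14.4*q^2 - 0.02*q - 0.38
(4) = -3.48*l^2 + 2.04*l - 0.07
(5) = 1 - 10*m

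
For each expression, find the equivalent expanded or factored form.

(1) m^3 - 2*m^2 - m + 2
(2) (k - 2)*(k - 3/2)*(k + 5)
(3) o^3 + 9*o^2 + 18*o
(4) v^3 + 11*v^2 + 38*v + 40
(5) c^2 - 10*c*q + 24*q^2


(1) = (m - 2)*(m - 1)*(m + 1)
(2) = k^3 + 3*k^2/2 - 29*k/2 + 15
(3) = o*(o + 3)*(o + 6)
(4) = (v + 2)*(v + 4)*(v + 5)
(5) = (c - 6*q)*(c - 4*q)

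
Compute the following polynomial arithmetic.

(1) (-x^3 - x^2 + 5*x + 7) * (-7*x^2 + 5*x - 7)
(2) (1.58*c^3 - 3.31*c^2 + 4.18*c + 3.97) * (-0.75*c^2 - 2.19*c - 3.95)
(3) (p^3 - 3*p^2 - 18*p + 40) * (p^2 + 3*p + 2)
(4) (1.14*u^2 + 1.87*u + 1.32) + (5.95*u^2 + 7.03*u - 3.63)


(1) = 7*x^5 + 2*x^4 - 33*x^3 - 17*x^2 - 49
(2) = -1.185*c^5 - 0.9777*c^4 - 2.1271*c^3 + 0.9428*c^2 - 25.2053*c - 15.6815
(3) = p^5 - 25*p^3 - 20*p^2 + 84*p + 80
(4) = 7.09*u^2 + 8.9*u - 2.31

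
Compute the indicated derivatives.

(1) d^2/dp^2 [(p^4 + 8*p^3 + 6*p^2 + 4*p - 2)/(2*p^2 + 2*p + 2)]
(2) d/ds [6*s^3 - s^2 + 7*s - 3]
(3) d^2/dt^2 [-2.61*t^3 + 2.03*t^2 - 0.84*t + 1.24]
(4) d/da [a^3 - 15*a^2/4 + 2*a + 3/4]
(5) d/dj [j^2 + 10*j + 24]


(1) = (p^6 + 3*p^5 + 6*p^4 + 6*p^3 + 6*p^2 + 6*p + 2)/(p^6 + 3*p^5 + 6*p^4 + 7*p^3 + 6*p^2 + 3*p + 1)
(2) = 18*s^2 - 2*s + 7
(3) = 4.06 - 15.66*t
(4) = 3*a^2 - 15*a/2 + 2
(5) = 2*j + 10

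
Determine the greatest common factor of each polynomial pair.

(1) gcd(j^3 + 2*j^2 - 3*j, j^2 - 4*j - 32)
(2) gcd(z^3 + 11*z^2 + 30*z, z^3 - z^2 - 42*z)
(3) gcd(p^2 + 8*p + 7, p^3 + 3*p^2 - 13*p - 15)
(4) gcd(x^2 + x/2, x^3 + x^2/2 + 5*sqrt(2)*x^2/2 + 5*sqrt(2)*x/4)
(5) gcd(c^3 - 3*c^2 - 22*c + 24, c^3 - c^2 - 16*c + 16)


(1) = 1
(2) = z^2 + 6*z
(3) = gcd((p + 1)*(p + 7), (p - 3)*(p + 1)*(p + 5)) = p + 1
(4) = x^2 + x/2
(5) = gcd((c - 6)*(c - 1)*(c + 4), (c - 4)*(c - 1)*(c + 4)) = c^2 + 3*c - 4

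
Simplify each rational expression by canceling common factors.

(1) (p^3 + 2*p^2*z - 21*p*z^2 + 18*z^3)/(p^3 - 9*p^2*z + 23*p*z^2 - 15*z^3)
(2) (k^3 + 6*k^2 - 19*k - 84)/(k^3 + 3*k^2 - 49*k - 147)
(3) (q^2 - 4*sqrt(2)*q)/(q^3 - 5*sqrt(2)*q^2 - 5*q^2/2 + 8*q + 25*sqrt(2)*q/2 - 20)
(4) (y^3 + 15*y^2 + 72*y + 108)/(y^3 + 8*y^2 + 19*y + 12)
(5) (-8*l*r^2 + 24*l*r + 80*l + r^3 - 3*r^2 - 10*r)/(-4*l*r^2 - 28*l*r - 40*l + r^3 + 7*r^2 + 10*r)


(1) = (-p - 6*z)/(-p + 5*z)
(2) = (k - 4)/(k - 7)
(3) = 2*q/(2*q^2 + q*(-5 - 2*sqrt(2)) + 5*sqrt(2))
(4) = (y^2 + 12*y + 36)/(y^2 + 5*y + 4)
(5) = (-8*l*r + 40*l + r^2 - 5*r)/(-4*l*r - 20*l + r^2 + 5*r)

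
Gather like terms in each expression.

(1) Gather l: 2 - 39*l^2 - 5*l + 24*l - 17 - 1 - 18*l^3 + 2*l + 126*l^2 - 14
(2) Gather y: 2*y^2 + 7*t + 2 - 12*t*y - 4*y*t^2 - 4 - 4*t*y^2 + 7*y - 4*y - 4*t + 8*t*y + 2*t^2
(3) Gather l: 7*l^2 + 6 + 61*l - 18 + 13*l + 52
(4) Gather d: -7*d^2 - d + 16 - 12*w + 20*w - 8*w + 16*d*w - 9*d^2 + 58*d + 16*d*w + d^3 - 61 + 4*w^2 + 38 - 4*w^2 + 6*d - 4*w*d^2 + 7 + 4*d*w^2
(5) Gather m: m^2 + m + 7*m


(1) = -18*l^3 + 87*l^2 + 21*l - 30
(2) = 2*t^2 + 3*t + y^2*(2 - 4*t) + y*(-4*t^2 - 4*t + 3) - 2
(3) = 7*l^2 + 74*l + 40
(4) = d^3 + d^2*(-4*w - 16) + d*(4*w^2 + 32*w + 63)
(5) = m^2 + 8*m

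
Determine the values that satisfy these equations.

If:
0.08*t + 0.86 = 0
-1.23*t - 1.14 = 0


Then:
No Solution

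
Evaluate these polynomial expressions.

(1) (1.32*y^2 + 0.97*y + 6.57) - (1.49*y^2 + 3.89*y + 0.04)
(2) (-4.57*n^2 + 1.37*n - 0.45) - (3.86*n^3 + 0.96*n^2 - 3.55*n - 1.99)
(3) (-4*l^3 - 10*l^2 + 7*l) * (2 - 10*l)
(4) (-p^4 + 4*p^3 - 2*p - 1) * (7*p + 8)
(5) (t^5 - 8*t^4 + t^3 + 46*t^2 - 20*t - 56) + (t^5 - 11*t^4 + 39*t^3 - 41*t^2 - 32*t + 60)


(1) = -0.17*y^2 - 2.92*y + 6.53
(2) = -3.86*n^3 - 5.53*n^2 + 4.92*n + 1.54
(3) = 40*l^4 + 92*l^3 - 90*l^2 + 14*l
(4) = -7*p^5 + 20*p^4 + 32*p^3 - 14*p^2 - 23*p - 8
(5) = 2*t^5 - 19*t^4 + 40*t^3 + 5*t^2 - 52*t + 4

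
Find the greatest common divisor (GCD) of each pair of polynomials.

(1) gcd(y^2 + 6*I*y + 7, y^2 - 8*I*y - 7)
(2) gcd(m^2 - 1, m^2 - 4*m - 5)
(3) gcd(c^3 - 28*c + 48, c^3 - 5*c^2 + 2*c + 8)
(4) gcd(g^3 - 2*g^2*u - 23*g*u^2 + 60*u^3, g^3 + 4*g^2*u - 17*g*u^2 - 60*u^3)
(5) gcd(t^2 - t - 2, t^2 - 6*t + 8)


(1) = gcd((y - I)*(y + 7*I), (y - 7*I)*(y - I)) = y - I
(2) = gcd((m - 1)*(m + 1), (m - 5)*(m + 1)) = m + 1
(3) = c^2 - 6*c + 8
(4) = -g^2 - g*u + 20*u^2
(5) = t - 2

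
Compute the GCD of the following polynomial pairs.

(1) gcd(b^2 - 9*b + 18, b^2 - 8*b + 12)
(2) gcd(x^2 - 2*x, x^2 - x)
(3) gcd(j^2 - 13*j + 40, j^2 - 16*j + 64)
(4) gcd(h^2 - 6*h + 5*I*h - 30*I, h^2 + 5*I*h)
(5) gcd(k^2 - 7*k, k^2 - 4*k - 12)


(1) = b - 6
(2) = x
(3) = gcd((j - 8)*(j - 5), (j - 8)^2) = j - 8
(4) = gcd((h - 6)*(h + 5*I), h*(h + 5*I)) = h + 5*I
(5) = 1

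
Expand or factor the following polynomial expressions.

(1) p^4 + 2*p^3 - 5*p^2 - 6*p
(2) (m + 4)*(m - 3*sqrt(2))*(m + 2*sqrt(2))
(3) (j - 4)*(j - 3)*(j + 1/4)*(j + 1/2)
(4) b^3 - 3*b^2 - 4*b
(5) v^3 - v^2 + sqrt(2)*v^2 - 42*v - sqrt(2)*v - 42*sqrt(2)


(1) = p*(p - 2)*(p + 1)*(p + 3)
(2) = m^3 - sqrt(2)*m^2 + 4*m^2 - 12*m - 4*sqrt(2)*m - 48
(3) = j^4 - 25*j^3/4 + 55*j^2/8 + 65*j/8 + 3/2
(4) = b*(b - 4)*(b + 1)
(5) = (v - 7)*(v + 6)*(v + sqrt(2))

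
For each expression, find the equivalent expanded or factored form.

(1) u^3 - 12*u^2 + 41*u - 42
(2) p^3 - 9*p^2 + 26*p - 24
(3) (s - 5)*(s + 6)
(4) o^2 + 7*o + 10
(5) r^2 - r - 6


(1) = (u - 7)*(u - 3)*(u - 2)
(2) = (p - 4)*(p - 3)*(p - 2)
(3) = s^2 + s - 30
(4) = (o + 2)*(o + 5)
(5) = (r - 3)*(r + 2)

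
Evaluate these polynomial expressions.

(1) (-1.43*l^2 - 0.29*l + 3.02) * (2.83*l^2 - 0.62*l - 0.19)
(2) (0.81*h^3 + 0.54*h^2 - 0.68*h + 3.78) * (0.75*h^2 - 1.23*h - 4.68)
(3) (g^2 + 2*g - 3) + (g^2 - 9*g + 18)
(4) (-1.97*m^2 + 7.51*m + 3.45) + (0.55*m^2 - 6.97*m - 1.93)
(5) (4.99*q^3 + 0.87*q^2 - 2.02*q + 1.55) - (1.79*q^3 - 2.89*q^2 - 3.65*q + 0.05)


(1) = -4.0469*l^4 + 0.0659*l^3 + 8.9981*l^2 - 1.8173*l - 0.5738
(2) = 0.6075*h^5 - 0.5913*h^4 - 4.965*h^3 + 1.1442*h^2 - 1.467*h - 17.6904
(3) = 2*g^2 - 7*g + 15
(4) = -1.42*m^2 + 0.54*m + 1.52
(5) = 3.2*q^3 + 3.76*q^2 + 1.63*q + 1.5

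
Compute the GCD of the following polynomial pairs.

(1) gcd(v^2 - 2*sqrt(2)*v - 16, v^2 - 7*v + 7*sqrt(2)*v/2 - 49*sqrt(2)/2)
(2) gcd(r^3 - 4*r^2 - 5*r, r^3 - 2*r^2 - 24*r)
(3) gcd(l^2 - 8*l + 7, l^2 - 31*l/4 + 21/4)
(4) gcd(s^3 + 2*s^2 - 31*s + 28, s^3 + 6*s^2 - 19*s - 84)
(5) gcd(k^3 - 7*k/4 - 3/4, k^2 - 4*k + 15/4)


(1) = gcd((v - 4*sqrt(2))*(v + 2*sqrt(2)), (v - 7)*(v + 7*sqrt(2)/2)) = 1
(2) = gcd(r*(r - 5)*(r + 1), r*(r - 6)*(r + 4)) = r
(3) = l - 7
(4) = s^2 + 3*s - 28
(5) = k - 3/2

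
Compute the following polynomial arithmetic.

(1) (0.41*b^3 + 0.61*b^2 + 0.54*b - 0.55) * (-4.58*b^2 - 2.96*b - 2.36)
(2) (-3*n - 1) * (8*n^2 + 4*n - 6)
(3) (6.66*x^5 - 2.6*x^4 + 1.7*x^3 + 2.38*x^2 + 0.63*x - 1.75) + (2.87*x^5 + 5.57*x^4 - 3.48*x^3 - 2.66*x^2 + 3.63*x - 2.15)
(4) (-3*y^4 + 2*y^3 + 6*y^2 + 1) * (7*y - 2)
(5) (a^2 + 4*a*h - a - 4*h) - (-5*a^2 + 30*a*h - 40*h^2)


(1) = -1.8778*b^5 - 4.0074*b^4 - 5.2464*b^3 - 0.519*b^2 + 0.3536*b + 1.298
(2) = -24*n^3 - 20*n^2 + 14*n + 6
(3) = 9.53*x^5 + 2.97*x^4 - 1.78*x^3 - 0.28*x^2 + 4.26*x - 3.9
(4) = -21*y^5 + 20*y^4 + 38*y^3 - 12*y^2 + 7*y - 2
(5) = 6*a^2 - 26*a*h - a + 40*h^2 - 4*h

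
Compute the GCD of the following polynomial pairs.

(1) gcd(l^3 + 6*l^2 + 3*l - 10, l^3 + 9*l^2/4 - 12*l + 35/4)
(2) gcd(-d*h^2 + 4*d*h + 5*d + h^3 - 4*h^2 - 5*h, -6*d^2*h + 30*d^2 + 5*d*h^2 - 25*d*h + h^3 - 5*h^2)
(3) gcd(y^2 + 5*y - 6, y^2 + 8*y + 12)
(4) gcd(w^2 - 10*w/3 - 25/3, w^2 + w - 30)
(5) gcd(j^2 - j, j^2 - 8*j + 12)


(1) = l^2 + 4*l - 5
(2) = d*h - 5*d - h^2 + 5*h
(3) = gcd((y - 1)*(y + 6), (y + 2)*(y + 6)) = y + 6
(4) = gcd((w - 5)*(w + 5/3), (w - 5)*(w + 6)) = w - 5
(5) = 1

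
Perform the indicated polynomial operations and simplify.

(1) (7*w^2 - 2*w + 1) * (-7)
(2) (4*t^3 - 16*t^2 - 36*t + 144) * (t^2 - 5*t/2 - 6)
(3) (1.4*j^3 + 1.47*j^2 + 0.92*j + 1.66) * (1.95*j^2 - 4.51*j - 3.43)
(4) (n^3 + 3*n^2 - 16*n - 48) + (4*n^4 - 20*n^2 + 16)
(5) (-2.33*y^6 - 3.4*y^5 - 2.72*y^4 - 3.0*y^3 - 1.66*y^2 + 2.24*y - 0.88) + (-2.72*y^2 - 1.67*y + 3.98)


(1) = -49*w^2 + 14*w - 7
(2) = 4*t^5 - 26*t^4 - 20*t^3 + 330*t^2 - 144*t - 864
(3) = 2.73*j^5 - 3.4475*j^4 - 9.6377*j^3 - 5.9543*j^2 - 10.6422*j - 5.6938
(4) = 4*n^4 + n^3 - 17*n^2 - 16*n - 32
(5) = -2.33*y^6 - 3.4*y^5 - 2.72*y^4 - 3.0*y^3 - 4.38*y^2 + 0.57*y + 3.1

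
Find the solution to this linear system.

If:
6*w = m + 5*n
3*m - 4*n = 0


Then:
m = 24*w/19
n = 18*w/19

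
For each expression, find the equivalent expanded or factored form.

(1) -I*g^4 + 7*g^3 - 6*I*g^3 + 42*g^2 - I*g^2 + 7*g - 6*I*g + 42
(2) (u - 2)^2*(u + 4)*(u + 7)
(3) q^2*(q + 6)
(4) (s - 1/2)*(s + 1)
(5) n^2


(1) = (g + 6)*(g - I)*(g + 7*I)*(-I*g + 1)
(2) = u^4 + 7*u^3 - 12*u^2 - 68*u + 112
(3) = q^3 + 6*q^2
(4) = s^2 + s/2 - 1/2
(5) = n^2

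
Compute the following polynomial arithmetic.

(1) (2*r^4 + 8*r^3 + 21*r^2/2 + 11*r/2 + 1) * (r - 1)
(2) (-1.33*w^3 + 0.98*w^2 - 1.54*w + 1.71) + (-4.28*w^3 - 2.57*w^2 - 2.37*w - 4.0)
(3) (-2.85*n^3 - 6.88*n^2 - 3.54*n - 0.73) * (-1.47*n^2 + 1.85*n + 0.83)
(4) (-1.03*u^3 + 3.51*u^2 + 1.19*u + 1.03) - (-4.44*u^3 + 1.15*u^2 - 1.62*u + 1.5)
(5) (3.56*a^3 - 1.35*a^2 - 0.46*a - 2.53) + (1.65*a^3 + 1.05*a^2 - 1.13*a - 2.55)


(1) = 2*r^5 + 6*r^4 + 5*r^3/2 - 5*r^2 - 9*r/2 - 1
(2) = -5.61*w^3 - 1.59*w^2 - 3.91*w - 2.29
(3) = 4.1895*n^5 + 4.8411*n^4 - 9.8897*n^3 - 11.1863*n^2 - 4.2887*n - 0.6059
(4) = 3.41*u^3 + 2.36*u^2 + 2.81*u - 0.47
(5) = 5.21*a^3 - 0.3*a^2 - 1.59*a - 5.08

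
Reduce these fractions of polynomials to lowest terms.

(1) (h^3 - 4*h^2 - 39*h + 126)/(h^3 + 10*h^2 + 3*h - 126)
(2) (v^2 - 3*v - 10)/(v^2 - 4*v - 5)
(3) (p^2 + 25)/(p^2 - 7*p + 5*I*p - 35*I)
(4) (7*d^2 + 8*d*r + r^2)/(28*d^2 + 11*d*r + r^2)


(1) = (h - 7)/(h + 7)
(2) = (v + 2)/(v + 1)
(3) = (p - 5*I)/(p - 7)
(4) = (d + r)/(4*d + r)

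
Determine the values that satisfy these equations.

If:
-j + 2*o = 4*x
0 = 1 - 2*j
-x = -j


Then:
j = 1/2
o = 5/4
x = 1/2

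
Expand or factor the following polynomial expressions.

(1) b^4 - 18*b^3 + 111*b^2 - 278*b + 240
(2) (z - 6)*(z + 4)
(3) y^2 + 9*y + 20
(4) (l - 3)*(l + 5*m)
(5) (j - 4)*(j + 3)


(1) = (b - 8)*(b - 5)*(b - 3)*(b - 2)
(2) = z^2 - 2*z - 24
(3) = (y + 4)*(y + 5)
(4) = l^2 + 5*l*m - 3*l - 15*m
(5) = j^2 - j - 12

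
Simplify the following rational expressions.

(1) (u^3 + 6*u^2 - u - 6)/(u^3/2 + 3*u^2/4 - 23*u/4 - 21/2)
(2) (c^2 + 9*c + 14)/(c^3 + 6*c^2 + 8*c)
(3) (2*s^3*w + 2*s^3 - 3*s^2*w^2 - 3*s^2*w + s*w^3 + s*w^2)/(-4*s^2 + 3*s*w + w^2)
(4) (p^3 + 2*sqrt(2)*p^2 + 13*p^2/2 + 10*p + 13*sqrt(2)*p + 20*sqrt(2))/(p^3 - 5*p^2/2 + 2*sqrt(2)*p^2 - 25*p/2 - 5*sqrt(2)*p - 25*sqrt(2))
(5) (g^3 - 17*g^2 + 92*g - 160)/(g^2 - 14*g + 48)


(1) = (4*u^3 + 24*u^2 - 4*u - 24)/(2*u^3 + 3*u^2 - 23*u - 42)
(2) = (c + 7)/(c^2 + 4*c)
(3) = (-2*s^2*w - 2*s^2 + s*w^2 + s*w)/(4*s + w)
(4) = (4*p + 16)/(4*p - 20)
(5) = (g^2 - 9*g + 20)/(g - 6)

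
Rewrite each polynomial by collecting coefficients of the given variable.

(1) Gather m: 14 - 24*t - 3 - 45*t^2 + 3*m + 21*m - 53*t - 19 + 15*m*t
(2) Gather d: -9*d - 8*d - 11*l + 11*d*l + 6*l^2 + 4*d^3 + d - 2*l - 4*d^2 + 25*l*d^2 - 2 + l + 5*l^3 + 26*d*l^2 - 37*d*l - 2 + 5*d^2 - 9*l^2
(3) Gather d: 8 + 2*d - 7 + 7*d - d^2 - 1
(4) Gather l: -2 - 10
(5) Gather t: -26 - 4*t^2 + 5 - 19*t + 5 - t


(1) = m*(15*t + 24) - 45*t^2 - 77*t - 8
(2) = 4*d^3 + d^2*(25*l + 1) + d*(26*l^2 - 26*l - 16) + 5*l^3 - 3*l^2 - 12*l - 4
(3) = -d^2 + 9*d
(4) = -12
(5) = -4*t^2 - 20*t - 16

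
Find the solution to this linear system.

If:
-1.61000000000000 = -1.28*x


Then:
x = 1.26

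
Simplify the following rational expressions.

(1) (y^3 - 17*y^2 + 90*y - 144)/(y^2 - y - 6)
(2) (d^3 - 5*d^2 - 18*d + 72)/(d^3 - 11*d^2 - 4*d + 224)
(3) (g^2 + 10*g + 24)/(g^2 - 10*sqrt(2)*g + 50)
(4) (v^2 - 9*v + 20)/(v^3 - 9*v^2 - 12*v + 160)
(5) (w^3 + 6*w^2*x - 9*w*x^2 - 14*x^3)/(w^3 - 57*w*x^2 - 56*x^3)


(1) = (y^2 - 14*y + 48)/(y + 2)
(2) = (d^2 - 9*d + 18)/(d^2 - 15*d + 56)
(3) = (g^2 + 10*g + 24)/(g^2 - 10*sqrt(2)*g + 50)
(4) = (v - 4)/(v^2 - 4*v - 32)
(5) = (-w + 2*x)/(-w + 8*x)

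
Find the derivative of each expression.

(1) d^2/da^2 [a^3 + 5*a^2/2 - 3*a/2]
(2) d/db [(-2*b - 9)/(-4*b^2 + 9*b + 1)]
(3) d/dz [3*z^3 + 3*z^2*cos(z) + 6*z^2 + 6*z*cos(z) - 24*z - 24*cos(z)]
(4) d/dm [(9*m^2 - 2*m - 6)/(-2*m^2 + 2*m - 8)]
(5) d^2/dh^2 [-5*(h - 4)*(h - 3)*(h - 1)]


(1) = 6*a + 5
(2) = (-8*b^2 - 72*b + 79)/(16*b^4 - 72*b^3 + 73*b^2 + 18*b + 1)
(3) = -3*z^2*sin(z) + 9*z^2 + 6*sqrt(2)*z*cos(z + pi/4) + 12*z + 24*sin(z) + 6*cos(z) - 24
(4) = 7*(m^2 - 12*m + 2)/(2*(m^4 - 2*m^3 + 9*m^2 - 8*m + 16))
(5) = 80 - 30*h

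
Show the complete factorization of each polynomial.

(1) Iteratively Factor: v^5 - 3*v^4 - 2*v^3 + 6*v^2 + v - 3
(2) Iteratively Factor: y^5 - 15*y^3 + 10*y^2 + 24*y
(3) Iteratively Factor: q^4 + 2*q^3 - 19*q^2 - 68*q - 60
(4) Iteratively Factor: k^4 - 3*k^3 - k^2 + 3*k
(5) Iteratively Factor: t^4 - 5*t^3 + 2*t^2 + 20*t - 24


(1) = (v - 3)*(v^4 - 2*v^2 + 1) = (v - 3)*(v + 1)*(v^3 - v^2 - v + 1) = (v - 3)*(v + 1)^2*(v^2 - 2*v + 1) = (v - 3)*(v - 1)*(v + 1)^2*(v - 1)
(2) = (y)*(y^4 - 15*y^2 + 10*y + 24) = y*(y + 1)*(y^3 - y^2 - 14*y + 24) = y*(y - 3)*(y + 1)*(y^2 + 2*y - 8) = y*(y - 3)*(y - 2)*(y + 1)*(y + 4)
(3) = (q + 2)*(q^3 - 19*q - 30) = (q - 5)*(q + 2)*(q^2 + 5*q + 6) = (q - 5)*(q + 2)^2*(q + 3)
(4) = (k)*(k^3 - 3*k^2 - k + 3) = k*(k - 3)*(k^2 - 1) = k*(k - 3)*(k - 1)*(k + 1)
(5) = (t - 2)*(t^3 - 3*t^2 - 4*t + 12) = (t - 2)^2*(t^2 - t - 6) = (t - 3)*(t - 2)^2*(t + 2)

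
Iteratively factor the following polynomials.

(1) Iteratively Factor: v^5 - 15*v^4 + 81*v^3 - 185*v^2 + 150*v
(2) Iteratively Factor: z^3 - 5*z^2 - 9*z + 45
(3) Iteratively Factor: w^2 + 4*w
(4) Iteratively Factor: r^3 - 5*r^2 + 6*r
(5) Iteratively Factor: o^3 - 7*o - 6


(1) = (v - 2)*(v^4 - 13*v^3 + 55*v^2 - 75*v) = (v - 5)*(v - 2)*(v^3 - 8*v^2 + 15*v) = (v - 5)*(v - 3)*(v - 2)*(v^2 - 5*v) = v*(v - 5)*(v - 3)*(v - 2)*(v - 5)
(2) = (z - 3)*(z^2 - 2*z - 15) = (z - 3)*(z + 3)*(z - 5)
(3) = (w + 4)*(w)
(4) = (r)*(r^2 - 5*r + 6) = r*(r - 3)*(r - 2)
(5) = (o + 2)*(o^2 - 2*o - 3) = (o + 1)*(o + 2)*(o - 3)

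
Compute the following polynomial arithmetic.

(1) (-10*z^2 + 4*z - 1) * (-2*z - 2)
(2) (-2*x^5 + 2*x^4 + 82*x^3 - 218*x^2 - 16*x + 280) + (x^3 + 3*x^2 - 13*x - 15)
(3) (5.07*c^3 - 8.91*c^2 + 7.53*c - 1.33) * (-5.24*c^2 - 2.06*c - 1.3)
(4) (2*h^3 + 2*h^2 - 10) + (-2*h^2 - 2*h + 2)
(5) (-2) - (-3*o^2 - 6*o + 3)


(1) = 20*z^3 + 12*z^2 - 6*z + 2
(2) = -2*x^5 + 2*x^4 + 83*x^3 - 215*x^2 - 29*x + 265
(3) = -26.5668*c^5 + 36.2442*c^4 - 27.6936*c^3 + 3.0404*c^2 - 7.0492*c + 1.729
(4) = 2*h^3 - 2*h - 8
(5) = 3*o^2 + 6*o - 5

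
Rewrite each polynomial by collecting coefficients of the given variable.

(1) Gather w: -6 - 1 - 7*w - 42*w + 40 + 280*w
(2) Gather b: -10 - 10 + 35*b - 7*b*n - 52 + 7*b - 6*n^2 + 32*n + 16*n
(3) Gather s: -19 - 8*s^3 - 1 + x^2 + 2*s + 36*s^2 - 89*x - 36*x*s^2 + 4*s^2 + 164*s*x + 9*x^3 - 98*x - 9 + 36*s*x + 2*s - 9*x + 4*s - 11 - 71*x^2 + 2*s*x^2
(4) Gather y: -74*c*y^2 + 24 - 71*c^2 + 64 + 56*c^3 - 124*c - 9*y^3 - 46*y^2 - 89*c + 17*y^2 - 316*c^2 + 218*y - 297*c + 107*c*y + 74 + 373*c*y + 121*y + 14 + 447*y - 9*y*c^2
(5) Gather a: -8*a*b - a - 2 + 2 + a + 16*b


(1) = 231*w + 33
(2) = b*(42 - 7*n) - 6*n^2 + 48*n - 72
(3) = -8*s^3 + s^2*(40 - 36*x) + s*(2*x^2 + 200*x + 8) + 9*x^3 - 70*x^2 - 196*x - 40
(4) = 56*c^3 - 387*c^2 - 510*c - 9*y^3 + y^2*(-74*c - 29) + y*(-9*c^2 + 480*c + 786) + 176
(5) = -8*a*b + 16*b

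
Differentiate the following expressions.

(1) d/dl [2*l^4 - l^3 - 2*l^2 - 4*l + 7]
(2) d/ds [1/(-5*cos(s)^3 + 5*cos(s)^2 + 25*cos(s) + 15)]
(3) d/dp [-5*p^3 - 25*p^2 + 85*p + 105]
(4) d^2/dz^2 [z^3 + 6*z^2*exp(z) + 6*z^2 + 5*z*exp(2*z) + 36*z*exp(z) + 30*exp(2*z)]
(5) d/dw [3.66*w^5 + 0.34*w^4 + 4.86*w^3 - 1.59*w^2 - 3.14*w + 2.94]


(1) = 8*l^3 - 3*l^2 - 4*l - 4
(2) = (5 - 3*cos(s))*sin(s)/(5*(cos(s) - 3)^2*(cos(s) + 1)^3)
(3) = -15*p^2 - 50*p + 85
(4) = 6*z^2*exp(z) + 20*z*exp(2*z) + 60*z*exp(z) + 6*z + 140*exp(2*z) + 84*exp(z) + 12
(5) = 18.3*w^4 + 1.36*w^3 + 14.58*w^2 - 3.18*w - 3.14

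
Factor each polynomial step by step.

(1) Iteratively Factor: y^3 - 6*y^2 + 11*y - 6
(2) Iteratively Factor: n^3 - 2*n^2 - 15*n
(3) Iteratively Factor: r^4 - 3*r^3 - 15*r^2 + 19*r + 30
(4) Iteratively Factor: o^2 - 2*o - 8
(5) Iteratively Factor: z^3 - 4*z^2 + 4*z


(1) = (y - 1)*(y^2 - 5*y + 6) = (y - 3)*(y - 1)*(y - 2)
(2) = (n + 3)*(n^2 - 5*n) = n*(n + 3)*(n - 5)
(3) = (r + 1)*(r^3 - 4*r^2 - 11*r + 30) = (r + 1)*(r + 3)*(r^2 - 7*r + 10) = (r - 5)*(r + 1)*(r + 3)*(r - 2)
(4) = (o + 2)*(o - 4)
(5) = (z - 2)*(z^2 - 2*z) = z*(z - 2)*(z - 2)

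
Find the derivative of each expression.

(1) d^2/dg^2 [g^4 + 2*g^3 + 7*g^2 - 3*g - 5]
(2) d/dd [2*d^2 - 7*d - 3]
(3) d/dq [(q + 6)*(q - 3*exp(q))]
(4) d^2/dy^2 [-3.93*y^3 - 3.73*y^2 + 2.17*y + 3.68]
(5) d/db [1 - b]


(1) = 12*g^2 + 12*g + 14
(2) = 4*d - 7
(3) = q - (q + 6)*(3*exp(q) - 1) - 3*exp(q)
(4) = -23.58*y - 7.46
(5) = -1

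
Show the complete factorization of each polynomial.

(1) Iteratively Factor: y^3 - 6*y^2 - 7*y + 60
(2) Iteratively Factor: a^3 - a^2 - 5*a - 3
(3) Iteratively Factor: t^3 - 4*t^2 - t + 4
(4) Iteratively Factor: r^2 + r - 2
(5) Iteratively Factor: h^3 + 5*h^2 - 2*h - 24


(1) = (y - 5)*(y^2 - y - 12) = (y - 5)*(y - 4)*(y + 3)
(2) = (a + 1)*(a^2 - 2*a - 3) = (a + 1)^2*(a - 3)
(3) = (t - 4)*(t^2 - 1) = (t - 4)*(t - 1)*(t + 1)
(4) = (r + 2)*(r - 1)
(5) = (h + 4)*(h^2 + h - 6) = (h + 3)*(h + 4)*(h - 2)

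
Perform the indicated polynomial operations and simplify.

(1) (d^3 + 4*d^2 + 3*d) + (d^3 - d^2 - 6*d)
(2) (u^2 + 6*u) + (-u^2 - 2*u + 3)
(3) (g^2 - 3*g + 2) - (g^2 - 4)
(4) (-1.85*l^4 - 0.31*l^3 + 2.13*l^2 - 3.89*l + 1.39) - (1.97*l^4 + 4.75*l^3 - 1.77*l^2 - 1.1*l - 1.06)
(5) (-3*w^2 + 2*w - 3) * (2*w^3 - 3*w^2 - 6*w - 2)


(1) = 2*d^3 + 3*d^2 - 3*d
(2) = 4*u + 3
(3) = 6 - 3*g
(4) = -3.82*l^4 - 5.06*l^3 + 3.9*l^2 - 2.79*l + 2.45
(5) = -6*w^5 + 13*w^4 + 6*w^3 + 3*w^2 + 14*w + 6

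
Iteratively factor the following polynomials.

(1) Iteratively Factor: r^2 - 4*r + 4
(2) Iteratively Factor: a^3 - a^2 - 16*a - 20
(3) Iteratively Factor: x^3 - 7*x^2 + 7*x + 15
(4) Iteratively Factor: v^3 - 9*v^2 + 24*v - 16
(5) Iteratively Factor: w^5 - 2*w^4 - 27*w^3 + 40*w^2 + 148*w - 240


(1) = (r - 2)*(r - 2)
(2) = (a + 2)*(a^2 - 3*a - 10) = (a + 2)^2*(a - 5)
(3) = (x - 3)*(x^2 - 4*x - 5) = (x - 5)*(x - 3)*(x + 1)
(4) = (v - 4)*(v^2 - 5*v + 4) = (v - 4)^2*(v - 1)
(5) = (w - 2)*(w^4 - 27*w^2 - 14*w + 120) = (w - 2)*(w + 4)*(w^3 - 4*w^2 - 11*w + 30) = (w - 2)^2*(w + 4)*(w^2 - 2*w - 15) = (w - 2)^2*(w + 3)*(w + 4)*(w - 5)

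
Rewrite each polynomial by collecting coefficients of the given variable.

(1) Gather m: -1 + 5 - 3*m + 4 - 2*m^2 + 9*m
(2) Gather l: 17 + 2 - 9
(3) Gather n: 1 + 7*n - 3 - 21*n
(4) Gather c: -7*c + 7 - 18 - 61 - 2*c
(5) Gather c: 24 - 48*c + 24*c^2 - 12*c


(1) = -2*m^2 + 6*m + 8
(2) = 10
(3) = -14*n - 2
(4) = -9*c - 72
(5) = 24*c^2 - 60*c + 24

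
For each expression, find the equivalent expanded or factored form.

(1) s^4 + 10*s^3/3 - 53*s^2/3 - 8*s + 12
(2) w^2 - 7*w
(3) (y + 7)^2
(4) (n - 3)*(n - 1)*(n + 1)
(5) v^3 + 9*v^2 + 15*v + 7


(1) = (s - 3)*(s - 2/3)*(s + 1)*(s + 6)
(2) = w*(w - 7)
(3) = y^2 + 14*y + 49
(4) = n^3 - 3*n^2 - n + 3
(5) = (v + 1)^2*(v + 7)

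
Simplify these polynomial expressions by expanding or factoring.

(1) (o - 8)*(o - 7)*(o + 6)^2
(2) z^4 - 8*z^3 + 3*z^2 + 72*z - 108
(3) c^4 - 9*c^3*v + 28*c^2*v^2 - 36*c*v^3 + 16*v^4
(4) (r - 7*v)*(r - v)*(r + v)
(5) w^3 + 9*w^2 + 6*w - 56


(1) = o^4 - 3*o^3 - 88*o^2 + 132*o + 2016
(2) = (z - 6)*(z - 3)*(z - 2)*(z + 3)
(3) = (c - 4*v)*(c - 2*v)^2*(c - v)
(4) = r^3 - 7*r^2*v - r*v^2 + 7*v^3
(5) = (w - 2)*(w + 4)*(w + 7)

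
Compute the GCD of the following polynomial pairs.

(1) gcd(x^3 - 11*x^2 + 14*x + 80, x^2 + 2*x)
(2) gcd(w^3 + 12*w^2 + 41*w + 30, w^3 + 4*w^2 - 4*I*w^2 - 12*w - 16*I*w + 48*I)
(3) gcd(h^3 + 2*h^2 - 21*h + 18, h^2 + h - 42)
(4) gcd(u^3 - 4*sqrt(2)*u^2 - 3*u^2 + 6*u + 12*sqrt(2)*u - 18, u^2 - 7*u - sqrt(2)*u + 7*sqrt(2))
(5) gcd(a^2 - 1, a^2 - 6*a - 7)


(1) = x + 2
(2) = w + 6
(3) = gcd((h - 3)*(h - 1)*(h + 6), (h - 6)*(h + 7)) = 1
(4) = gcd((u - 3)*(u - 3*sqrt(2))*(u - sqrt(2)), (u - 7)*(u - sqrt(2))) = u - sqrt(2)
(5) = gcd((a - 1)*(a + 1), (a - 7)*(a + 1)) = a + 1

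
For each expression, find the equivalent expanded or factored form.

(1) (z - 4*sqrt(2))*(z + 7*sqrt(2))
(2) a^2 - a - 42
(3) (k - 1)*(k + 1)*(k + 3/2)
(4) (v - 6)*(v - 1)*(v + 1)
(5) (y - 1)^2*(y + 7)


(1) = z^2 + 3*sqrt(2)*z - 56
(2) = (a - 7)*(a + 6)
(3) = k^3 + 3*k^2/2 - k - 3/2
(4) = v^3 - 6*v^2 - v + 6
(5) = y^3 + 5*y^2 - 13*y + 7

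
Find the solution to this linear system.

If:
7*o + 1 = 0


Then:
o = -1/7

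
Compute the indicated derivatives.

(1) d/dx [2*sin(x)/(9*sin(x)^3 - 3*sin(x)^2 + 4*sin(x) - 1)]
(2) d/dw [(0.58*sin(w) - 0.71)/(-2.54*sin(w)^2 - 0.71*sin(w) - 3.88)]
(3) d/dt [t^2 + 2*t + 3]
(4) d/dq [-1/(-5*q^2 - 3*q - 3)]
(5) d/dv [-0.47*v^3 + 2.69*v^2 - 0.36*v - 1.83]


(1) = 2*(-18*sin(x)^3 + 3*sin(x)^2 - 1)*cos(x)/(9*sin(x)^3 - 3*sin(x)^2 + 4*sin(x) - 1)^2
(2) = (1.4732*sin(w)^2 - 3.6068*sin(w) - 2.7545)*cos(w)/(6.4516*sin(w)^4 + 3.6068*sin(w)^3 + 20.2145*sin(w)^2 + 5.5096*sin(w) + 15.0544)
(3) = 2*t + 2
(4) = (-10*q - 3)/(5*q^2 + 3*q + 3)^2
(5) = -1.41*v^2 + 5.38*v - 0.36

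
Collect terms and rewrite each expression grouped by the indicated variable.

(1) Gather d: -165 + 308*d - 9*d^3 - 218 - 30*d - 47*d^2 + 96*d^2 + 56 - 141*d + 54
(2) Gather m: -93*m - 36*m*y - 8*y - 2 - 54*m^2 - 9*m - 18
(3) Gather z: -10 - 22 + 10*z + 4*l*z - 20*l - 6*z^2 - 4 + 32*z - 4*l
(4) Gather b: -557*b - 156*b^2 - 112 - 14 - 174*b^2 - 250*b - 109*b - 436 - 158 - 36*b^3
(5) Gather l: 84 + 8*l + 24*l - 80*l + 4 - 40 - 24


(1) = -9*d^3 + 49*d^2 + 137*d - 273
(2) = -54*m^2 + m*(-36*y - 102) - 8*y - 20
(3) = -24*l - 6*z^2 + z*(4*l + 42) - 36
(4) = -36*b^3 - 330*b^2 - 916*b - 720
(5) = 24 - 48*l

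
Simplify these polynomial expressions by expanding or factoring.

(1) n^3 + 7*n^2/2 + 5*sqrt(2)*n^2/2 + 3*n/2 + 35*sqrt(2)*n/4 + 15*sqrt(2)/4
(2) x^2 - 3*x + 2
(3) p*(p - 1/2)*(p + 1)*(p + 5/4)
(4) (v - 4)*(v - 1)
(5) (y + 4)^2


(1) = (n + 1/2)*(n + 3)*(n + 5*sqrt(2)/2)
(2) = (x - 2)*(x - 1)
(3) = p^4 + 7*p^3/4 + p^2/8 - 5*p/8
(4) = v^2 - 5*v + 4
(5) = y^2 + 8*y + 16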